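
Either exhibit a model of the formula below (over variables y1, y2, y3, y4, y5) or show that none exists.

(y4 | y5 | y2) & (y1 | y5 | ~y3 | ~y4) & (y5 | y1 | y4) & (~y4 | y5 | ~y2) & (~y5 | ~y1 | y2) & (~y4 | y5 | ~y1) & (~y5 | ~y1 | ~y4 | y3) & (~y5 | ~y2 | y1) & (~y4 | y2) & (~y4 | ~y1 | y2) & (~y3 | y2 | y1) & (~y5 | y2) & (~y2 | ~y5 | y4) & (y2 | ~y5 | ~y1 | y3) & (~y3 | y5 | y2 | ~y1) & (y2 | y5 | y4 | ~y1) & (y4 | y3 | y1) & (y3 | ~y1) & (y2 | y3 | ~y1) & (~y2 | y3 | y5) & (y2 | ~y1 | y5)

y1 ↦ 1,  y2 ↦ 1,  y3 ↦ 1,  y4 ↦ 1,  y5 ↦ 1

Try y4 = 1.
(y2) alone gives y2 = 1.
(y5) alone gives y5 = 1.
(y1) alone gives y1 = 1.
(y3) alone gives y3 = 1.
Every clause now holds.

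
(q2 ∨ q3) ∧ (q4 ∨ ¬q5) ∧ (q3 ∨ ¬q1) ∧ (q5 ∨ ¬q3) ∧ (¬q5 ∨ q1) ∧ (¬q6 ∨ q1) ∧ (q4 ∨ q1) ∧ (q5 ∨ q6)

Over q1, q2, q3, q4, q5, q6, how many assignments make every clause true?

4

There are 2^6 = 64 truth assignments over (q1, q2, q3, q4, q5, q6).
Split on q1. With q1 = True, the clauses containing q1 are satisfied and ¬q1 drops from the rest; 4 of the 2^5 = 32 assignments to the other variables satisfy what remains.
With q1 = False, by the same count on the reduced clause set, 0 assignments work.
(One model: q1=T, q2=F, q3=T, q4=T, q5=T, q6=F.)
Total: 4 + 0 = 4.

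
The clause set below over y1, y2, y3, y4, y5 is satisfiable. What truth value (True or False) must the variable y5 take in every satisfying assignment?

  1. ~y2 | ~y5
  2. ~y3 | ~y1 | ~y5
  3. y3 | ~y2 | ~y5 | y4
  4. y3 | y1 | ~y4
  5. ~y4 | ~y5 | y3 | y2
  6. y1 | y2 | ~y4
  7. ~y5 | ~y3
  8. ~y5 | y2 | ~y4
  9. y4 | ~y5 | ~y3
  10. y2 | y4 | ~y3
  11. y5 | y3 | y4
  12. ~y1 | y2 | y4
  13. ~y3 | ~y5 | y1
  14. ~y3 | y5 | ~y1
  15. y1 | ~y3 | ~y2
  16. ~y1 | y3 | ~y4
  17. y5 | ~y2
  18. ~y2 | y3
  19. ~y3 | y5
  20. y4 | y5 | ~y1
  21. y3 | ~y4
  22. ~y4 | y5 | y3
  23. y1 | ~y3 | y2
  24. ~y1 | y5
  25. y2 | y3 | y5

Suppose y5 = 0.
The clause (~y2) is unit, so y2 = 0.
The clause (~y3) is unit, so y3 = 0.
But (y3) is also a unit clause — contradiction.
So every satisfying assignment has y5 = True.

True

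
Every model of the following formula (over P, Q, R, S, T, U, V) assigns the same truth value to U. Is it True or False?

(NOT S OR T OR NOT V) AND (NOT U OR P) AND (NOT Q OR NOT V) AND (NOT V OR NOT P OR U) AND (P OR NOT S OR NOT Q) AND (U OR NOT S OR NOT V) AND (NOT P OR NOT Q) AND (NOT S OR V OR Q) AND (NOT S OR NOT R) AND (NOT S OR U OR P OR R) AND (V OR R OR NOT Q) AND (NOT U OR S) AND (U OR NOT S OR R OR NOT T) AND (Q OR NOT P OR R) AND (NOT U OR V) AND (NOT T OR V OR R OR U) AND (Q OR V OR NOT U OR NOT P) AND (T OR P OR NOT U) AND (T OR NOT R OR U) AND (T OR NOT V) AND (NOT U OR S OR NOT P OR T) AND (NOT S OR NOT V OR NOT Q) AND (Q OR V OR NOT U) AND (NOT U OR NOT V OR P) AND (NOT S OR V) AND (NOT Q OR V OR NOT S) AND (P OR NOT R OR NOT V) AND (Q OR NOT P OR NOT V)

False

Suppose U = true.
The clause (P) is unit, so P = true.
The clause (NOT Q) is unit, so Q = false.
The clause (S) is unit, so S = true.
The clause (V) is unit, so V = true.
Now (NOT V) is unsatisfied and unit — conflict.
So every satisfying assignment has U = False.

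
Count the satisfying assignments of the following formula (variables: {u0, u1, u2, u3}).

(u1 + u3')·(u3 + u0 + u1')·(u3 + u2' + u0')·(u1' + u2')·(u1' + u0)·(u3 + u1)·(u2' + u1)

There are 2^4 = 16 truth assignments over (u0, u1, u2, u3).
Check each against the 7 clauses (columns in the order u0, u1, u2, u3):
  F F F F  ✗ fails (u3 + u1)
  F F F T  ✗ fails (u1 + u3')
  F F T F  ✗ fails (u3 + u1)
  F F T T  ✗ fails (u1 + u3')
  F T F F  ✗ fails (u3 + u0 + u1')
  F T F T  ✗ fails (u1' + u0)
  F T T F  ✗ fails (u3 + u0 + u1')
  F T T T  ✗ fails (u1' + u2')
  T F F F  ✗ fails (u3 + u1)
  T F F T  ✗ fails (u1 + u3')
  T F T F  ✗ fails (u3 + u2' + u0')
  T F T T  ✗ fails (u1 + u3')
  T T F F  ✓ satisfies all
  T T F T  ✓ satisfies all
  T T T F  ✗ fails (u3 + u2' + u0')
  T T T T  ✗ fails (u1' + u2')
2 of the 16 rows are models.

2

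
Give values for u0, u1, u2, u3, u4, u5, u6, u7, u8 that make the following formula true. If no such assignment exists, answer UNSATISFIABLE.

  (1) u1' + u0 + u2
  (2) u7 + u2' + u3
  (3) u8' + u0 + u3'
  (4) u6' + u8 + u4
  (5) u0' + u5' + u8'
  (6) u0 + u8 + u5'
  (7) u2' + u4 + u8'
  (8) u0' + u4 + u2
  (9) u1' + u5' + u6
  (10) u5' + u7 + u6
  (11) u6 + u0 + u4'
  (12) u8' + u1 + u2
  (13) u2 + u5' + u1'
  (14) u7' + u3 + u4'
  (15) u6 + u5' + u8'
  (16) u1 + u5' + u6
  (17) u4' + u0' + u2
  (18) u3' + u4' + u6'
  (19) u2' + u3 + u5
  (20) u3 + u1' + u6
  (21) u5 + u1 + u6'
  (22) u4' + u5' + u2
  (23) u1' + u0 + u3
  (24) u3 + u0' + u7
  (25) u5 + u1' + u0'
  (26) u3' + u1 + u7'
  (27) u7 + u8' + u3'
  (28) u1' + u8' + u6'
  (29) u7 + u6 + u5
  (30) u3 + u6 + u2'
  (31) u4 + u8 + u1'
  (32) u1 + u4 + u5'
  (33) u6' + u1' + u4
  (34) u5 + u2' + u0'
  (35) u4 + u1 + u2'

Branch on u1: set u1 = 0.
Branch on u8: set u8 = 0.
Branch on u6: set u6 = 0.
The clause (u5') is unit, so u5 = 0.
The clause (u7) is unit, so u7 = 1.
The clause (u3') is unit, so u3 = 0.
The clause (u4') is unit, so u4 = 0.
The clause (u2') is unit, so u2 = 0.
The clause (u0') is unit, so u0 = 0.
All clauses are satisfied.

u0=0,  u1=0,  u2=0,  u3=0,  u4=0,  u5=0,  u6=0,  u7=1,  u8=0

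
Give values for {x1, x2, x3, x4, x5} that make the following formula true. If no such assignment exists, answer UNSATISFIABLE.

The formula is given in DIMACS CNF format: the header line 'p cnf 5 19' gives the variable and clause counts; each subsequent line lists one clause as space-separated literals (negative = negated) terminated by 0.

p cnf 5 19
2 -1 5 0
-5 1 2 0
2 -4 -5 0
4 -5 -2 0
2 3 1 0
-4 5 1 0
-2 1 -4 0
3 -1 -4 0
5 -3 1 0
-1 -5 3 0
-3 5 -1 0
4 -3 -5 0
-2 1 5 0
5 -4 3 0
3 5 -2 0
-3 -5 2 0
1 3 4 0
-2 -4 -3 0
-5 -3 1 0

Branch on x2: set x2 = True.
Branch on x4: set x4 = True.
The clause (x1) is unit, so x1 = True.
The clause (x3) is unit, so x3 = True.
But (¬x3) is also a unit clause — contradiction.
That branch fails; take x4 = False instead.
The clause (¬x5) is unit, so x5 = False.
The clause (x1) is unit, so x1 = True.
The clause (¬x3) is unit, so x3 = False.
But (x3) is also a unit clause — contradiction.
Either choice for x4 ends in contradiction.
That branch fails; take x2 = False instead.
Branch on x1: set x1 = False.
The clause (¬x5) is unit, so x5 = False.
The clause (x3) is unit, so x3 = True.
But (¬x3) is also a unit clause — contradiction.
That branch fails; take x1 = True instead.
The clause (x5) is unit, so x5 = True.
The clause (¬x4) is unit, so x4 = False.
The clause (x3) is unit, so x3 = True.
But (¬x3) is also a unit clause — contradiction.
Either choice for x1 ends in contradiction.
Either choice for x2 ends in contradiction.

UNSATISFIABLE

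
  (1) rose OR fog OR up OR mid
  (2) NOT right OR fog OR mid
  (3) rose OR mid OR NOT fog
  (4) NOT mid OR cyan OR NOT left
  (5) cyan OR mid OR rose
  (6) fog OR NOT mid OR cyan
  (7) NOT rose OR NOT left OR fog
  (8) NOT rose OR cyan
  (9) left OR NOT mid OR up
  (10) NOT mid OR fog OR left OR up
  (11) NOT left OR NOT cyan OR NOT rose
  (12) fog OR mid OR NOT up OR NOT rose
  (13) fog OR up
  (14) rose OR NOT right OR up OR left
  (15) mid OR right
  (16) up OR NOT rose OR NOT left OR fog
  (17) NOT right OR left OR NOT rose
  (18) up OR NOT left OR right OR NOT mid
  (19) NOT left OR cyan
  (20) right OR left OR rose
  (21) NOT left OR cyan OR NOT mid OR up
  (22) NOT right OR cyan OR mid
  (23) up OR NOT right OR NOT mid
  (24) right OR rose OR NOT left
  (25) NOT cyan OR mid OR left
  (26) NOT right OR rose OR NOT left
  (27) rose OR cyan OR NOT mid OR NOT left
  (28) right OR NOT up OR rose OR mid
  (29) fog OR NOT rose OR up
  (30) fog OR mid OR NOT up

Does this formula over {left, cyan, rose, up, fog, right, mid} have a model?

Yes, satisfiable

Try rose = true.
The clause (cyan) is unit, so cyan = true.
The clause (NOT left) is unit, so left = false.
The clause (NOT right) is unit, so right = false.
The clause (mid) is unit, so mid = true.
The clause (up) is unit, so up = true.
No clause remains; fog is free.
A satisfying assignment: left=false, cyan=true, rose=true, up=true, fog=true, right=false, mid=true.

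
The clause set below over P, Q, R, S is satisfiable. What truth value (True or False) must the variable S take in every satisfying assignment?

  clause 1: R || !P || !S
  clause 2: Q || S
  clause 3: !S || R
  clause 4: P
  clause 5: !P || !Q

Suppose S = false.
Unit clause (Q) forces Q = true.
Unit clause (P) forces P = true.
That conflicts with the unit clause (!P).
So every satisfying assignment has S = True.

True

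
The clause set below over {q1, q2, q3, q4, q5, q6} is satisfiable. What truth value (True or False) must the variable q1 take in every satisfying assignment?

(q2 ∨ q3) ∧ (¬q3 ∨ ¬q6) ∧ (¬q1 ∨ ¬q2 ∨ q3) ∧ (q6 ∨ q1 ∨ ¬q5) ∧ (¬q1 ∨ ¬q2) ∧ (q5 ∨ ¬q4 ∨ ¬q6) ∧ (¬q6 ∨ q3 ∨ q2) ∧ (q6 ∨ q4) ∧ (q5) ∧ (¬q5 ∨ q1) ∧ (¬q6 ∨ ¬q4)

Suppose q1 = False.
From the singleton clause (q5), q5 = True.
But (¬q5) is also a unit clause — contradiction.
So every satisfying assignment has q1 = True.

True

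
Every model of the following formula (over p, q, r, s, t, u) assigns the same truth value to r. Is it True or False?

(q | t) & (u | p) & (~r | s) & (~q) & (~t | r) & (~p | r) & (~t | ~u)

Suppose r = 0.
Unit clause (~q) forces q = 0.
Unit clause (t) forces t = 1.
Now (~t) is unsatisfied and unit — conflict.
So every satisfying assignment has r = True.

True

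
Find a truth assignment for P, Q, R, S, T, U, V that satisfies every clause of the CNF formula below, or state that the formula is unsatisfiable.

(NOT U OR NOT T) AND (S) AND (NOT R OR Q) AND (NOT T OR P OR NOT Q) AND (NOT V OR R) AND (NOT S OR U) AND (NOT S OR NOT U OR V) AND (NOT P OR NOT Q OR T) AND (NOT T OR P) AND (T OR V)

From the singleton clause (S), S = true.
From the singleton clause (U), U = true.
From the singleton clause (NOT T), T = false.
From the singleton clause (V), V = true.
From the singleton clause (R), R = true.
From the singleton clause (Q), Q = true.
From the singleton clause (NOT P), P = false.
Every clause now holds.

P ↦ false; Q ↦ true; R ↦ true; S ↦ true; T ↦ false; U ↦ true; V ↦ true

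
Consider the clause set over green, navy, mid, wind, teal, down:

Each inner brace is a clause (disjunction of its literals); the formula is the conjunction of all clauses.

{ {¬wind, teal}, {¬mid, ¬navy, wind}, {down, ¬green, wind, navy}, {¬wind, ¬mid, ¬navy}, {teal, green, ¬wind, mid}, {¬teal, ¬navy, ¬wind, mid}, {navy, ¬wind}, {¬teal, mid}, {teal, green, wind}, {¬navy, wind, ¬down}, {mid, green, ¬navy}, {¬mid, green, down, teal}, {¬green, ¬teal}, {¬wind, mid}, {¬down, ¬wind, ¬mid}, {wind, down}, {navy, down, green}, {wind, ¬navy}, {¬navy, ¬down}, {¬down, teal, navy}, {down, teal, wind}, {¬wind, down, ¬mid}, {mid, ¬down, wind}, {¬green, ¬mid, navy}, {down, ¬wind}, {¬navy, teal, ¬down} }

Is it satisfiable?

Satisfiable

Try wind = False.
From the singleton clause (down), down = True.
From the singleton clause (¬navy), navy = False.
From the singleton clause (teal), teal = True.
From the singleton clause (mid), mid = True.
From the singleton clause (¬green), green = False.
Every clause now holds.
A satisfying assignment: green=False, navy=False, mid=True, wind=False, teal=True, down=True.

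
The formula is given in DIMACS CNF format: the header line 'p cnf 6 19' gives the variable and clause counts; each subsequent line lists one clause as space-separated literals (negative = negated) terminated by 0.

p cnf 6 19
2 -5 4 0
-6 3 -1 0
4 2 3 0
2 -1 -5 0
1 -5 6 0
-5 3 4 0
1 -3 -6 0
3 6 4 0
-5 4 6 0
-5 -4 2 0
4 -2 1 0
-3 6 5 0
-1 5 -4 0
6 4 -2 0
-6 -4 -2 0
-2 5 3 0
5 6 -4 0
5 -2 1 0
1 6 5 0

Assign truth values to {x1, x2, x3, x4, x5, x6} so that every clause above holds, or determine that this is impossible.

Case x2 = True:
Case x4 = True:
(¬x6) alone gives x6 = False.
(x5) alone gives x5 = True.
(x1) alone gives x1 = True.
No clause remains; x3 is free.

x1: True, x2: True, x3: True, x4: True, x5: True, x6: False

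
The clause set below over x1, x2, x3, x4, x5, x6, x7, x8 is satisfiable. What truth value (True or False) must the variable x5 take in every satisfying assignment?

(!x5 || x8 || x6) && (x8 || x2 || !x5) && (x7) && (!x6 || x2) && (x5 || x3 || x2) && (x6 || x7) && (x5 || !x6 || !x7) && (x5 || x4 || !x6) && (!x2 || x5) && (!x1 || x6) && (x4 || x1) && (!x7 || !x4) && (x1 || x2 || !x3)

Suppose x5 = false.
Unit clause (x7) forces x7 = true.
Unit clause (!x6) forces x6 = false.
Unit clause (!x2) forces x2 = false.
Unit clause (x3) forces x3 = true.
Unit clause (!x1) forces x1 = false.
That conflicts with the unit clause (x1).
So every satisfying assignment has x5 = True.

True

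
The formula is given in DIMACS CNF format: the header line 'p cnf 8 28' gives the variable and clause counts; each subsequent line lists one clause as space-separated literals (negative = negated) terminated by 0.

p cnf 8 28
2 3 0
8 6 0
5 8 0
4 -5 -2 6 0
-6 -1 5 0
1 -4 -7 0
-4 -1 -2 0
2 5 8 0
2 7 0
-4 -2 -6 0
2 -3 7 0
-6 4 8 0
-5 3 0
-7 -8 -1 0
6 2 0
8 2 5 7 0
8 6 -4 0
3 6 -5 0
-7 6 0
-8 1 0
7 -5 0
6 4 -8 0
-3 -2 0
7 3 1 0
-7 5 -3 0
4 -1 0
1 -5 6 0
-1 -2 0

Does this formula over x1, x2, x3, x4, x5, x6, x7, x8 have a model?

Yes

Suppose x2 = False.
The clause (x3) is unit, so x3 = True.
The clause (x7) is unit, so x7 = True.
The clause (x6) is unit, so x6 = True.
The clause (x5) is unit, so x5 = True.
Suppose x1 = True.
The clause (¬x8) is unit, so x8 = False.
The clause (x4) is unit, so x4 = True.
This assignment satisfies each clause.
A satisfying assignment: x1 ↦ True, x2 ↦ False, x3 ↦ True, x4 ↦ True, x5 ↦ True, x6 ↦ True, x7 ↦ True, x8 ↦ False.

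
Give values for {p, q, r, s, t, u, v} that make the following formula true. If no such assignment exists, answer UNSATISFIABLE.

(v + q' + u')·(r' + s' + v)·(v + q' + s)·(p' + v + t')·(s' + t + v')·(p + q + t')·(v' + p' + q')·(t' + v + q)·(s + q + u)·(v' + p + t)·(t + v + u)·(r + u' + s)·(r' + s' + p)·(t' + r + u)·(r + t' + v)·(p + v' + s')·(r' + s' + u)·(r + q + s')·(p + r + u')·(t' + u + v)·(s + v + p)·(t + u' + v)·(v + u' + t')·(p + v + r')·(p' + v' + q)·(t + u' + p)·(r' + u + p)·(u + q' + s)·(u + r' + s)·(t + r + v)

p=0,  q=1,  r=1,  s=0,  t=1,  u=1,  v=1

Branch on v: set v = 1.
Branch on s: set s = 0.
Branch on p: set p = 0.
The clause (t) is unit, so t = 1.
The clause (q) is unit, so q = 1.
The clause (u) is unit, so u = 1.
The clause (r) is unit, so r = 1.
Every clause now holds.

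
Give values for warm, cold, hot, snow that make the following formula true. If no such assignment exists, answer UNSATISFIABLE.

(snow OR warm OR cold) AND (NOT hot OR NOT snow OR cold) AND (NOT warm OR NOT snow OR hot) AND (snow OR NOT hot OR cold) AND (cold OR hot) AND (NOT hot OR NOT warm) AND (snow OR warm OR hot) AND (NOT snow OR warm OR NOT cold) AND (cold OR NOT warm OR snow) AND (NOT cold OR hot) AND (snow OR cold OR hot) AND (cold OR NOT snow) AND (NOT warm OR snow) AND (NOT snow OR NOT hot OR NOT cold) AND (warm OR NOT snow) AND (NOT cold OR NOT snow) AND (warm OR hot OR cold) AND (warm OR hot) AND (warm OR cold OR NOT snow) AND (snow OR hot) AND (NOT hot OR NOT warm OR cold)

warm: false, cold: true, hot: true, snow: false

Case cold = true:
(hot) alone gives hot = true.
(NOT warm) alone gives warm = false.
(NOT snow) alone gives snow = false.
All clauses are satisfied.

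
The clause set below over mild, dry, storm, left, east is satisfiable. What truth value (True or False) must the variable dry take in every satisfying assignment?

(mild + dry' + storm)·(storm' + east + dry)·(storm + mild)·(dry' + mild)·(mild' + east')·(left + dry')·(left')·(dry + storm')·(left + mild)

False

Suppose dry = 1.
From the singleton clause (mild), mild = 1.
From the singleton clause (east'), east = 0.
From the singleton clause (left), left = 1.
That conflicts with the unit clause (left').
So every satisfying assignment has dry = False.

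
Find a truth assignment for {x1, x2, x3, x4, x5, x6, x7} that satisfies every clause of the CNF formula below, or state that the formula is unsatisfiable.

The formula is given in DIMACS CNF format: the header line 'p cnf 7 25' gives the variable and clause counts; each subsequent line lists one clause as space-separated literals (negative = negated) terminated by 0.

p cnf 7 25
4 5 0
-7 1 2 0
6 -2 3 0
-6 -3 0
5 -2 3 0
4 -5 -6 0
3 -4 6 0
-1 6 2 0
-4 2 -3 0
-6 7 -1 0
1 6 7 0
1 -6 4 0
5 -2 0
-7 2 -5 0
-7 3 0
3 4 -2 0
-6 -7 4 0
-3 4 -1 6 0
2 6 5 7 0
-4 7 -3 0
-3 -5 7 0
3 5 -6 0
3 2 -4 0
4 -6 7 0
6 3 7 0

Case x4 = True:
Case x6 = False:
Unit clause (x3) forces x3 = True.
Unit clause (x2) forces x2 = True.
Unit clause (x5) forces x5 = True.
Unit clause (x7) forces x7 = True.
No clause remains; x1 is free.

x1: True,  x2: True,  x3: True,  x4: True,  x5: True,  x6: False,  x7: True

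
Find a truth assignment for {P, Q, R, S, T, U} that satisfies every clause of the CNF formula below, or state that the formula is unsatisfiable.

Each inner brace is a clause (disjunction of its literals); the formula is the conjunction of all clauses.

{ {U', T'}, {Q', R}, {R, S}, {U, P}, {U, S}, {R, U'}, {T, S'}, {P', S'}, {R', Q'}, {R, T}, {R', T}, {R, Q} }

Suppose U = 0.
Unit clause (P) forces P = 1.
Unit clause (S) forces S = 1.
Now (S') is unsatisfied and unit — conflict.
So U must be the other value — set U = 1.
Unit clause (T') forces T = 0.
Unit clause (R) forces R = 1.
Now (R') is unsatisfied and unit — conflict.
Neither U = 1 nor U = 0 works.

UNSATISFIABLE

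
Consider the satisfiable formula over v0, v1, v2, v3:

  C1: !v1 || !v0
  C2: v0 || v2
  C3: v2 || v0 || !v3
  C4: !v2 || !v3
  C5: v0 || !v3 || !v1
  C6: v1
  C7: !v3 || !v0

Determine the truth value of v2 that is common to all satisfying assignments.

Suppose v2 = false.
Unit clause (v0) forces v0 = true.
Unit clause (!v1) forces v1 = false.
But (v1) is also a unit clause — contradiction.
So every satisfying assignment has v2 = True.

True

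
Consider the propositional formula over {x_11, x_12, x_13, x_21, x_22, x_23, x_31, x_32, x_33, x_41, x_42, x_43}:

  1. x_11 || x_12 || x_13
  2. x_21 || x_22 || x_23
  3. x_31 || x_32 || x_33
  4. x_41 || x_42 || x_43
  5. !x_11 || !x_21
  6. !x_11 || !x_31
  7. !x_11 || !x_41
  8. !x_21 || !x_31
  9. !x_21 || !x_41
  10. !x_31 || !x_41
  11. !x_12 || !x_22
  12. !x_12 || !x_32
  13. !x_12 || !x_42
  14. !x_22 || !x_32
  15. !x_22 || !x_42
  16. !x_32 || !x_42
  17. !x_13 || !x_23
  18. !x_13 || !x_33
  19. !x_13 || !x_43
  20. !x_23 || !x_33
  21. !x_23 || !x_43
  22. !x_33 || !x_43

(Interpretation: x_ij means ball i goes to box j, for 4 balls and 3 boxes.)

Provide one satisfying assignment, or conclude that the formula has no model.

UNSATISFIABLE

Try x_11 = false.
Try x_12 = true.
(!x_22) alone gives x_22 = false.
(!x_32) alone gives x_32 = false.
(!x_42) alone gives x_42 = false.
Try x_21 = true.
(!x_31) alone gives x_31 = false.
(x_33) alone gives x_33 = true.
(!x_41) alone gives x_41 = false.
(x_43) alone gives x_43 = true.
Now (!x_43) is unsatisfied and unit — conflict.
So x_21 must be the other value — set x_21 = false.
(x_23) alone gives x_23 = true.
(!x_13) alone gives x_13 = false.
(!x_33) alone gives x_33 = false.
(x_31) alone gives x_31 = true.
(!x_41) alone gives x_41 = false.
(x_43) alone gives x_43 = true.
Now (!x_43) is unsatisfied and unit — conflict.
Neither x_21 = true nor x_21 = false works.
So x_12 must be the other value — set x_12 = false.
(x_13) alone gives x_13 = true.
(!x_23) alone gives x_23 = false.
(!x_33) alone gives x_33 = false.
(!x_43) alone gives x_43 = false.
Try x_21 = true.
(!x_31) alone gives x_31 = false.
(x_32) alone gives x_32 = true.
(!x_41) alone gives x_41 = false.
(x_42) alone gives x_42 = true.
Now (!x_42) is unsatisfied and unit — conflict.
So x_21 must be the other value — set x_21 = false.
(x_22) alone gives x_22 = true.
(!x_32) alone gives x_32 = false.
(x_31) alone gives x_31 = true.
(!x_41) alone gives x_41 = false.
(x_42) alone gives x_42 = true.
Now (!x_42) is unsatisfied and unit — conflict.
Neither x_21 = true nor x_21 = false works.
Neither x_12 = true nor x_12 = false works.
So x_11 must be the other value — set x_11 = true.
(!x_21) alone gives x_21 = false.
(!x_31) alone gives x_31 = false.
(!x_41) alone gives x_41 = false.
Try x_22 = true.
(!x_12) alone gives x_12 = false.
(!x_32) alone gives x_32 = false.
(x_33) alone gives x_33 = true.
(!x_42) alone gives x_42 = false.
(x_43) alone gives x_43 = true.
Now (!x_43) is unsatisfied and unit — conflict.
So x_22 must be the other value — set x_22 = false.
(x_23) alone gives x_23 = true.
(!x_13) alone gives x_13 = false.
(!x_33) alone gives x_33 = false.
(x_32) alone gives x_32 = true.
(!x_12) alone gives x_12 = false.
(!x_42) alone gives x_42 = false.
(x_43) alone gives x_43 = true.
Now (!x_43) is unsatisfied and unit — conflict.
Neither x_22 = true nor x_22 = false works.
Neither x_11 = true nor x_11 = false works.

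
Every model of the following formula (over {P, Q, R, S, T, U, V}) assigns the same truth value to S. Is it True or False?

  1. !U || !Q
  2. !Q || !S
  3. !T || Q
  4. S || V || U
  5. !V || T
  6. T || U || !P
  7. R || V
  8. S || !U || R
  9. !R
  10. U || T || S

Suppose S = true.
Unit clause (!Q) forces Q = false.
Unit clause (!T) forces T = false.
Unit clause (!V) forces V = false.
Unit clause (R) forces R = true.
But (!R) is also a unit clause — contradiction.
So every satisfying assignment has S = False.

False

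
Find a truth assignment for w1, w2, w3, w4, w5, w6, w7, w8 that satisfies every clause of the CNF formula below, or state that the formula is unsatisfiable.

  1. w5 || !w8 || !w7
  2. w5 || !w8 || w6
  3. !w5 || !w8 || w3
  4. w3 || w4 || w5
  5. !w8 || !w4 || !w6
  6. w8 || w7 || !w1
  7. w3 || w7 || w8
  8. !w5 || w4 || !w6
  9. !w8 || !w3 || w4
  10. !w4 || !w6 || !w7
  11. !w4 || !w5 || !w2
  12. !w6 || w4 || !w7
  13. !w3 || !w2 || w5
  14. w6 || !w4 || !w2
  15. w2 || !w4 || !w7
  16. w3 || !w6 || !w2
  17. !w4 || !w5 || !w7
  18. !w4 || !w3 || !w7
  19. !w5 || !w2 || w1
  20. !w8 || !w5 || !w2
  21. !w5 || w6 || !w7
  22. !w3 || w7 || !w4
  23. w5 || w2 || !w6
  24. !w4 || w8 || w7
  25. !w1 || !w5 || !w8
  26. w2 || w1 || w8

Case w5 = false:
Case w8 = false:
Case w3 = true:
From the singleton clause (!w2), w2 = false.
From the singleton clause (!w6), w6 = false.
From the singleton clause (w1), w1 = true.
From the singleton clause (w7), w7 = true.
From the singleton clause (!w4), w4 = false.
All clauses are satisfied.

w1=true,  w2=false,  w3=true,  w4=false,  w5=false,  w6=false,  w7=true,  w8=false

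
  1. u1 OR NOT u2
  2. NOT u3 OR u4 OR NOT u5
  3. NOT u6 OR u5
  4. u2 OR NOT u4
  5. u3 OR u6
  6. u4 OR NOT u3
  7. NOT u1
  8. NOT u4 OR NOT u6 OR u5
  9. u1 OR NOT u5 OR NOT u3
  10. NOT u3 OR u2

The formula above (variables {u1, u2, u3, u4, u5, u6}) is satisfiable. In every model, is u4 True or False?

Suppose u4 = true.
From the singleton clause (u2), u2 = true.
From the singleton clause (u1), u1 = true.
Now (NOT u1) is unsatisfied and unit — conflict.
So every satisfying assignment has u4 = False.

False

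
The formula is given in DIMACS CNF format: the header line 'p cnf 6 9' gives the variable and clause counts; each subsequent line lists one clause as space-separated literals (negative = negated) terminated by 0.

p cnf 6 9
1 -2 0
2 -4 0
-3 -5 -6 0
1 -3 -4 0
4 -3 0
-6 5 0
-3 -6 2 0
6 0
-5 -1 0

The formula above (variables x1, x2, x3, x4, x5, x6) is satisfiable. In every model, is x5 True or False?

Suppose x5 = False.
The clause (¬x6) is unit, so x6 = False.
But (x6) is also a unit clause — contradiction.
So every satisfying assignment has x5 = True.

True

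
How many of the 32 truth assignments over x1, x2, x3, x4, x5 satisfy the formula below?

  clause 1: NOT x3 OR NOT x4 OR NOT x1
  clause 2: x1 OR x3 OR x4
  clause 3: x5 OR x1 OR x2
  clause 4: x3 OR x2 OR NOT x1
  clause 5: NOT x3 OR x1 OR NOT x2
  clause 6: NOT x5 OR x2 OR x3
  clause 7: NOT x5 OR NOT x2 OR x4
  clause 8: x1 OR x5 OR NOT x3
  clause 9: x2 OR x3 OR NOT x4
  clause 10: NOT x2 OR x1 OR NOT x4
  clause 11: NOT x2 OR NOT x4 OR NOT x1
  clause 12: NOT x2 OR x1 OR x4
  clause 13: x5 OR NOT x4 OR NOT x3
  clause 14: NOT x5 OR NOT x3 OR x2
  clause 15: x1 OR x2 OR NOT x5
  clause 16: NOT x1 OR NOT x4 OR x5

There are 2^5 = 32 truth assignments over (x1, x2, x3, x4, x5).
Split on x2. With x2 = true, the clauses containing x2 are satisfied and NOT x2 drops from the rest; 2 of the 2^4 = 16 assignments to the other variables satisfy what remains.
With x2 = false, by the same count on the reduced clause set, 1 assignment works.
Total: 2 + 1 = 3.

3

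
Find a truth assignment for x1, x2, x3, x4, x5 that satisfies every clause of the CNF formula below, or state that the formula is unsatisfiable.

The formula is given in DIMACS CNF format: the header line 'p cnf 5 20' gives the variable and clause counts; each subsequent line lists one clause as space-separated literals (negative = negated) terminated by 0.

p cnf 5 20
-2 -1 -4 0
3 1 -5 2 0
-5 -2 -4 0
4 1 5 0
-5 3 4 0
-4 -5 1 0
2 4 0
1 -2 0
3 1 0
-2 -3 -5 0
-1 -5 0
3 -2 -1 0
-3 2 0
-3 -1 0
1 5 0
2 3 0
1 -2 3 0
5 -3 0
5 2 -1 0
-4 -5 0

UNSATISFIABLE

Case x2 = True:
From the singleton clause (x1), x1 = True.
From the singleton clause (¬x4), x4 = False.
From the singleton clause (¬x5), x5 = False.
From the singleton clause (x3), x3 = True.
Now (¬x3) is unsatisfied and unit — conflict.
Backtrack on x2: now try x2 = False.
From the singleton clause (x4), x4 = True.
From the singleton clause (¬x3), x3 = False.
Now (x3) is unsatisfied and unit — conflict.
Either choice for x2 ends in contradiction.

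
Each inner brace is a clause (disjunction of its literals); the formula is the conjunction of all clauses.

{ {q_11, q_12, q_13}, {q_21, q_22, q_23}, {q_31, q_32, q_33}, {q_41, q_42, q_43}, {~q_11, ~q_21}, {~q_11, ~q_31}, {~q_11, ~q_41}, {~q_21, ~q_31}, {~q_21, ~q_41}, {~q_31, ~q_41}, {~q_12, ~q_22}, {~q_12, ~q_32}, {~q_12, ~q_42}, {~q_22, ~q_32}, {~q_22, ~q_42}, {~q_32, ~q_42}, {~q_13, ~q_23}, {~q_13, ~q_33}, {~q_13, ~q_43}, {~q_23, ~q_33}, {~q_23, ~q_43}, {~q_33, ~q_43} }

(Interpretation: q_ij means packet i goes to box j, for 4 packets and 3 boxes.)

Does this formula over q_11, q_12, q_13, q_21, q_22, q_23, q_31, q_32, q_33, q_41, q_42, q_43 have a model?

No, unsatisfiable

Try q_11 = 0.
Try q_12 = 1.
The clause (~q_22) is unit, so q_22 = 0.
The clause (~q_32) is unit, so q_32 = 0.
The clause (~q_42) is unit, so q_42 = 0.
Try q_21 = 1.
The clause (~q_31) is unit, so q_31 = 0.
The clause (q_33) is unit, so q_33 = 1.
The clause (~q_41) is unit, so q_41 = 0.
The clause (q_43) is unit, so q_43 = 1.
That conflicts with the unit clause (~q_43).
That branch fails; take q_21 = 0 instead.
The clause (q_23) is unit, so q_23 = 1.
The clause (~q_13) is unit, so q_13 = 0.
The clause (~q_33) is unit, so q_33 = 0.
The clause (q_31) is unit, so q_31 = 1.
The clause (~q_41) is unit, so q_41 = 0.
The clause (q_43) is unit, so q_43 = 1.
That conflicts with the unit clause (~q_43).
Both values of q_21 lead to a conflict.
That branch fails; take q_12 = 0 instead.
The clause (q_13) is unit, so q_13 = 1.
The clause (~q_23) is unit, so q_23 = 0.
The clause (~q_33) is unit, so q_33 = 0.
The clause (~q_43) is unit, so q_43 = 0.
Try q_21 = 1.
The clause (~q_31) is unit, so q_31 = 0.
The clause (q_32) is unit, so q_32 = 1.
The clause (~q_41) is unit, so q_41 = 0.
The clause (q_42) is unit, so q_42 = 1.
That conflicts with the unit clause (~q_42).
That branch fails; take q_21 = 0 instead.
The clause (q_22) is unit, so q_22 = 1.
The clause (~q_32) is unit, so q_32 = 0.
The clause (q_31) is unit, so q_31 = 1.
The clause (~q_41) is unit, so q_41 = 0.
The clause (q_42) is unit, so q_42 = 1.
That conflicts with the unit clause (~q_42).
Both values of q_21 lead to a conflict.
Both values of q_12 lead to a conflict.
That branch fails; take q_11 = 1 instead.
The clause (~q_21) is unit, so q_21 = 0.
The clause (~q_31) is unit, so q_31 = 0.
The clause (~q_41) is unit, so q_41 = 0.
Try q_22 = 1.
The clause (~q_12) is unit, so q_12 = 0.
The clause (~q_32) is unit, so q_32 = 0.
The clause (q_33) is unit, so q_33 = 1.
The clause (~q_42) is unit, so q_42 = 0.
The clause (q_43) is unit, so q_43 = 1.
That conflicts with the unit clause (~q_43).
That branch fails; take q_22 = 0 instead.
The clause (q_23) is unit, so q_23 = 1.
The clause (~q_13) is unit, so q_13 = 0.
The clause (~q_33) is unit, so q_33 = 0.
The clause (q_32) is unit, so q_32 = 1.
The clause (~q_12) is unit, so q_12 = 0.
The clause (~q_42) is unit, so q_42 = 0.
The clause (q_43) is unit, so q_43 = 1.
That conflicts with the unit clause (~q_43).
Both values of q_22 lead to a conflict.
Both values of q_11 lead to a conflict.
No assignment satisfies every clause.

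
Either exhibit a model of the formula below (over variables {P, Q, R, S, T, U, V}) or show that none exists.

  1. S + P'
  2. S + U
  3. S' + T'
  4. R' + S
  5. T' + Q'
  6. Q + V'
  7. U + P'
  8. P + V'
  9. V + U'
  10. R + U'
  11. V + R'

Branch on S: set S = 1.
Unit clause (T') forces T = 0.
Branch on Q: set Q = 1.
Branch on U: set U = 0.
Unit clause (P') forces P = 0.
Unit clause (V') forces V = 0.
Unit clause (R') forces R = 0.
This assignment satisfies each clause.

P: 0, Q: 1, R: 0, S: 1, T: 0, U: 0, V: 0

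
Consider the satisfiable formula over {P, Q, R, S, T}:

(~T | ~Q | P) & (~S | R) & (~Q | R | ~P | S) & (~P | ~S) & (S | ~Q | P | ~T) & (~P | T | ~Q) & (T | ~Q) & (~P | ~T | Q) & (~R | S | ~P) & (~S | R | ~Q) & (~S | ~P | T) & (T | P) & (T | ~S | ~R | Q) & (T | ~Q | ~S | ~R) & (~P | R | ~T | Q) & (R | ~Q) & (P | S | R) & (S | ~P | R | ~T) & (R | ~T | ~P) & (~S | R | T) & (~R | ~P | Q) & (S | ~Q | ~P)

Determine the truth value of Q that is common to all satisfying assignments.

False

Suppose Q = 1.
From the singleton clause (T), T = 1.
From the singleton clause (P), P = 1.
From the singleton clause (~S), S = 0.
That conflicts with the unit clause (S).
So every satisfying assignment has Q = False.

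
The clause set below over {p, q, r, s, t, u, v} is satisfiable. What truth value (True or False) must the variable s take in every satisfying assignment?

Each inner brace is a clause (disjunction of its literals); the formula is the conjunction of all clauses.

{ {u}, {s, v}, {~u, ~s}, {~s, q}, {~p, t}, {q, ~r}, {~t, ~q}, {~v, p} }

False

Suppose s = 1.
From the singleton clause (u), u = 1.
That conflicts with the unit clause (~u).
So every satisfying assignment has s = False.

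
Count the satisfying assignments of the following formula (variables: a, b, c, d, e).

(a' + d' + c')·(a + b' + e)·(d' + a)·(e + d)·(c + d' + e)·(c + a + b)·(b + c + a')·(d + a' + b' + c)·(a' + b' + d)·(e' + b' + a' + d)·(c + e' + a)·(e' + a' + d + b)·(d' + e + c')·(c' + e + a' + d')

3

There are 2^5 = 32 truth assignments over (a, b, c, d, e).
Split on e. With e = 1, the clauses containing e are satisfied and e' drops from the rest; 3 of the 2^4 = 16 assignments to the other variables satisfy what remains.
With e = 0, by the same count on the reduced clause set, 0 assignments work.
Total: 3 + 0 = 3.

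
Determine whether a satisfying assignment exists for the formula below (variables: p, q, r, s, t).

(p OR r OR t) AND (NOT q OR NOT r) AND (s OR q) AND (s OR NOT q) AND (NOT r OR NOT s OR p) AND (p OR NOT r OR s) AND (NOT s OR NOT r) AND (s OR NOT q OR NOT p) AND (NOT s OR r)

Case q = false:
Unit clause (s) forces s = true.
Unit clause (NOT r) forces r = false.
But (r) is also a unit clause — contradiction.
Undo q and try q = true.
Unit clause (NOT r) forces r = false.
Unit clause (s) forces s = true.
But (NOT s) is also a unit clause — contradiction.
Both values of q lead to a conflict.
No assignment satisfies every clause.

No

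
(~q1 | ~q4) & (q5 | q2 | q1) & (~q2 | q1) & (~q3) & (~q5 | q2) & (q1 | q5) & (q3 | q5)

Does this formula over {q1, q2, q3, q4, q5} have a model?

Unit clause (~q3) forces q3 = 0.
Unit clause (q5) forces q5 = 1.
Unit clause (q2) forces q2 = 1.
Unit clause (q1) forces q1 = 1.
Unit clause (~q4) forces q4 = 0.
All clauses are satisfied.
A satisfying assignment: q1: 1; q2: 1; q3: 0; q4: 0; q5: 1.

Yes, satisfiable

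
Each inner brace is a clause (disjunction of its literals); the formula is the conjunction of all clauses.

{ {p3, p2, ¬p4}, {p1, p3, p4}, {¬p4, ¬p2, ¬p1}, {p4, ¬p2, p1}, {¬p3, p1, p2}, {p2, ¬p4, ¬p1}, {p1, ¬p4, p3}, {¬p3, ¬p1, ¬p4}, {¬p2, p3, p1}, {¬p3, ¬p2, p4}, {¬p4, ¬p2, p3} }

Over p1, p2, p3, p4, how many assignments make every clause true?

There are 2^4 = 16 truth assignments over (p1, p2, p3, p4).
Check each against the 11 clauses (columns in the order p1, p2, p3, p4):
  F F F F  ✗ fails (p1 ∨ p3 ∨ p4)
  F F F T  ✗ fails (p3 ∨ p2 ∨ ¬p4)
  F F T F  ✗ fails (¬p3 ∨ p1 ∨ p2)
  F F T T  ✗ fails (¬p3 ∨ p1 ∨ p2)
  F T F F  ✗ fails (p1 ∨ p3 ∨ p4)
  F T F T  ✗ fails (p1 ∨ ¬p4 ∨ p3)
  F T T F  ✗ fails (p4 ∨ ¬p2 ∨ p1)
  F T T T  ✓ satisfies all
  T F F F  ✓ satisfies all
  T F F T  ✗ fails (p3 ∨ p2 ∨ ¬p4)
  T F T F  ✓ satisfies all
  T F T T  ✗ fails (p2 ∨ ¬p4 ∨ ¬p1)
  T T F F  ✓ satisfies all
  T T F T  ✗ fails (¬p4 ∨ ¬p2 ∨ ¬p1)
  T T T F  ✗ fails (¬p3 ∨ ¬p2 ∨ p4)
  T T T T  ✗ fails (¬p4 ∨ ¬p2 ∨ ¬p1)
4 of the 16 rows are models.

4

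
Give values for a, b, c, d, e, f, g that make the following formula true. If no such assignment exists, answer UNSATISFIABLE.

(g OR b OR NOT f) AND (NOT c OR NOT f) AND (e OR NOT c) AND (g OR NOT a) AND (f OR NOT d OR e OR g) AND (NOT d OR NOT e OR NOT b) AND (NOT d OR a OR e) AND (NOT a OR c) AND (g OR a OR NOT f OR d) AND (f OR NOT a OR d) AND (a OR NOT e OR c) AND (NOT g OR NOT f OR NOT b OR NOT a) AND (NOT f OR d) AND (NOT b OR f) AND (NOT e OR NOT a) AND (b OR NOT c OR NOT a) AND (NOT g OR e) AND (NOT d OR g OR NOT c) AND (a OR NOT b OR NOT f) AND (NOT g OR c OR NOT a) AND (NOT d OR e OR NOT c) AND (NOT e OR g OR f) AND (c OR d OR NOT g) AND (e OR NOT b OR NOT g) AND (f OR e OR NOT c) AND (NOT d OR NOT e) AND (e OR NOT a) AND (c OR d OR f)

Branch on c: set c = true.
From the singleton clause (NOT f), f = false.
From the singleton clause (e), e = true.
From the singleton clause (NOT b), b = false.
From the singleton clause (NOT a), a = false.
From the singleton clause (g), g = true.
From the singleton clause (NOT d), d = false.
Every clause now holds.

a: false; b: false; c: true; d: false; e: true; f: false; g: true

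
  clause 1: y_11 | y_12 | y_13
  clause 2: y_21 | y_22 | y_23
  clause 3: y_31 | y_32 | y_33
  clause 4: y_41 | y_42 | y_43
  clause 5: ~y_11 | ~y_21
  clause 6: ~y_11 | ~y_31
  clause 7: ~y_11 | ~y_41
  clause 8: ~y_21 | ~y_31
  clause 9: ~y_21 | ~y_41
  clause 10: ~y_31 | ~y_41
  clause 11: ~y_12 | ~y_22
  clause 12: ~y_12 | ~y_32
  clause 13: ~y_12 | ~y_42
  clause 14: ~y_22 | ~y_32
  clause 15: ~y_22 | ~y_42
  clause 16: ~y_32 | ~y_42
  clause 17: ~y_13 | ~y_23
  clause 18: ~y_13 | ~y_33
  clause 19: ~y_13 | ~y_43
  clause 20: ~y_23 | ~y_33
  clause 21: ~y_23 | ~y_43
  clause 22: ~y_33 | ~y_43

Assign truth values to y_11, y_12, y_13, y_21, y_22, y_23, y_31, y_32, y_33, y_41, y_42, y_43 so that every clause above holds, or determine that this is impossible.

Try y_11 = 0.
Try y_12 = 1.
Unit clause (~y_22) forces y_22 = 0.
Unit clause (~y_32) forces y_32 = 0.
Unit clause (~y_42) forces y_42 = 0.
Try y_21 = 1.
Unit clause (~y_31) forces y_31 = 0.
Unit clause (y_33) forces y_33 = 1.
Unit clause (~y_41) forces y_41 = 0.
Unit clause (y_43) forces y_43 = 1.
Now (~y_43) is unsatisfied and unit — conflict.
Undo y_21 and try y_21 = 0.
Unit clause (y_23) forces y_23 = 1.
Unit clause (~y_13) forces y_13 = 0.
Unit clause (~y_33) forces y_33 = 0.
Unit clause (y_31) forces y_31 = 1.
Unit clause (~y_41) forces y_41 = 0.
Unit clause (y_43) forces y_43 = 1.
Now (~y_43) is unsatisfied and unit — conflict.
Both values of y_21 lead to a conflict.
Undo y_12 and try y_12 = 0.
Unit clause (y_13) forces y_13 = 1.
Unit clause (~y_23) forces y_23 = 0.
Unit clause (~y_33) forces y_33 = 0.
Unit clause (~y_43) forces y_43 = 0.
Try y_21 = 1.
Unit clause (~y_31) forces y_31 = 0.
Unit clause (y_32) forces y_32 = 1.
Unit clause (~y_41) forces y_41 = 0.
Unit clause (y_42) forces y_42 = 1.
Now (~y_42) is unsatisfied and unit — conflict.
Undo y_21 and try y_21 = 0.
Unit clause (y_22) forces y_22 = 1.
Unit clause (~y_32) forces y_32 = 0.
Unit clause (y_31) forces y_31 = 1.
Unit clause (~y_41) forces y_41 = 0.
Unit clause (y_42) forces y_42 = 1.
Now (~y_42) is unsatisfied and unit — conflict.
Both values of y_21 lead to a conflict.
Both values of y_12 lead to a conflict.
Undo y_11 and try y_11 = 1.
Unit clause (~y_21) forces y_21 = 0.
Unit clause (~y_31) forces y_31 = 0.
Unit clause (~y_41) forces y_41 = 0.
Try y_22 = 1.
Unit clause (~y_12) forces y_12 = 0.
Unit clause (~y_32) forces y_32 = 0.
Unit clause (y_33) forces y_33 = 1.
Unit clause (~y_42) forces y_42 = 0.
Unit clause (y_43) forces y_43 = 1.
Now (~y_43) is unsatisfied and unit — conflict.
Undo y_22 and try y_22 = 0.
Unit clause (y_23) forces y_23 = 1.
Unit clause (~y_13) forces y_13 = 0.
Unit clause (~y_33) forces y_33 = 0.
Unit clause (y_32) forces y_32 = 1.
Unit clause (~y_12) forces y_12 = 0.
Unit clause (~y_42) forces y_42 = 0.
Unit clause (y_43) forces y_43 = 1.
Now (~y_43) is unsatisfied and unit — conflict.
Both values of y_22 lead to a conflict.
Both values of y_11 lead to a conflict.

UNSATISFIABLE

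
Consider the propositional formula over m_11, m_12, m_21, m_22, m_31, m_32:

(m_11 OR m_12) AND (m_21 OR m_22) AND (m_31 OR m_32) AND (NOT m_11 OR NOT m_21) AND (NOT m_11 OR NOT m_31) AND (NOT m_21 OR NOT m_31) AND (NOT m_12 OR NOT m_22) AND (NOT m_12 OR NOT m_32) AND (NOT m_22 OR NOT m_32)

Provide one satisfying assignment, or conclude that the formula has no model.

UNSATISFIABLE

Case m_11 = true:
From the singleton clause (NOT m_21), m_21 = false.
From the singleton clause (m_22), m_22 = true.
From the singleton clause (NOT m_31), m_31 = false.
From the singleton clause (m_32), m_32 = true.
But (NOT m_32) is also a unit clause — contradiction.
Backtrack on m_11: now try m_11 = false.
From the singleton clause (m_12), m_12 = true.
From the singleton clause (NOT m_22), m_22 = false.
From the singleton clause (m_21), m_21 = true.
From the singleton clause (NOT m_31), m_31 = false.
From the singleton clause (m_32), m_32 = true.
But (NOT m_32) is also a unit clause — contradiction.
Both values of m_11 lead to a conflict.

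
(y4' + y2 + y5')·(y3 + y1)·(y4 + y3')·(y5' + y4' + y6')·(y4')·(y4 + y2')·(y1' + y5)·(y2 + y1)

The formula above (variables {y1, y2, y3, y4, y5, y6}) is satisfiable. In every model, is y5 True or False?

True

Suppose y5 = 0.
Unit clause (y4') forces y4 = 0.
Unit clause (y3') forces y3 = 0.
Unit clause (y1) forces y1 = 1.
But (y1') is also a unit clause — contradiction.
So every satisfying assignment has y5 = True.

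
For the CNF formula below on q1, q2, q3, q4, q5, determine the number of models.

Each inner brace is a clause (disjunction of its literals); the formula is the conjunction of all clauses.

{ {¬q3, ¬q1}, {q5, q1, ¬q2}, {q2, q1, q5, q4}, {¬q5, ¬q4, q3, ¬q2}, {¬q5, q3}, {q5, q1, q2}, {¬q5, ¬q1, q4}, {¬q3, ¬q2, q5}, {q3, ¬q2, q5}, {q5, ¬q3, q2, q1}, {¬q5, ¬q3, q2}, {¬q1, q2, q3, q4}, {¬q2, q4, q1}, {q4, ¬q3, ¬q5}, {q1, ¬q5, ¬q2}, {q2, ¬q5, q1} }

There are 2^5 = 32 truth assignments over (q1, q2, q3, q4, q5).
Split on q3. With q3 = True, the clauses containing q3 are satisfied and ¬q3 drops from the rest; 0 of the 2^4 = 16 assignments to the other variables satisfy what remains.
With q3 = False, by the same count on the reduced clause set, 1 assignment works.
Total: 0 + 1 = 1.

1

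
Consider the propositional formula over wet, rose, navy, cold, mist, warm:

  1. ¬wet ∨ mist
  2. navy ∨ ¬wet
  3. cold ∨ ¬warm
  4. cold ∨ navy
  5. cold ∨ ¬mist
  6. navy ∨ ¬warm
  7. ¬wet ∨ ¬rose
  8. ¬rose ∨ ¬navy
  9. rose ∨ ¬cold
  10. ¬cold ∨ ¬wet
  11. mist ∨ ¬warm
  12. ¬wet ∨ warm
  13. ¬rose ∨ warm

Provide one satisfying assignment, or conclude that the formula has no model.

wet ↦ False; rose ↦ False; navy ↦ True; cold ↦ False; mist ↦ False; warm ↦ False

Suppose wet = False.
Suppose cold = False.
The clause (¬warm) is unit, so warm = False.
The clause (navy) is unit, so navy = True.
The clause (¬mist) is unit, so mist = False.
The clause (¬rose) is unit, so rose = False.
Every clause now holds.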